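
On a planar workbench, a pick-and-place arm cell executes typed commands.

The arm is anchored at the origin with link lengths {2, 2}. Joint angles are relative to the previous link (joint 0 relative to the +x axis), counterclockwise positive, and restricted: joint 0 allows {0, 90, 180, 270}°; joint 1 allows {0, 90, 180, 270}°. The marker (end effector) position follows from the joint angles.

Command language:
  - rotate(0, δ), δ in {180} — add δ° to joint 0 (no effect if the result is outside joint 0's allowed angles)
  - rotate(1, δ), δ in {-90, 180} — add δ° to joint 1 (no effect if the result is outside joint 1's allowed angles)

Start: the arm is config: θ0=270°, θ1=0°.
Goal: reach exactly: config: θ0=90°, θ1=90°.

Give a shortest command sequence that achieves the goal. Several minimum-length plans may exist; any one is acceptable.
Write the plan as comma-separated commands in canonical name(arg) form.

start: config: θ0=270°, θ1=0°
1. rotate(1, 180) → config: θ0=270°, θ1=180°
2. rotate(0, 180) → config: θ0=90°, θ1=180°
3. rotate(1, -90) → config: θ0=90°, θ1=90°
shorter routes all fall short; 3 is best.

rotate(1, 180), rotate(0, 180), rotate(1, -90)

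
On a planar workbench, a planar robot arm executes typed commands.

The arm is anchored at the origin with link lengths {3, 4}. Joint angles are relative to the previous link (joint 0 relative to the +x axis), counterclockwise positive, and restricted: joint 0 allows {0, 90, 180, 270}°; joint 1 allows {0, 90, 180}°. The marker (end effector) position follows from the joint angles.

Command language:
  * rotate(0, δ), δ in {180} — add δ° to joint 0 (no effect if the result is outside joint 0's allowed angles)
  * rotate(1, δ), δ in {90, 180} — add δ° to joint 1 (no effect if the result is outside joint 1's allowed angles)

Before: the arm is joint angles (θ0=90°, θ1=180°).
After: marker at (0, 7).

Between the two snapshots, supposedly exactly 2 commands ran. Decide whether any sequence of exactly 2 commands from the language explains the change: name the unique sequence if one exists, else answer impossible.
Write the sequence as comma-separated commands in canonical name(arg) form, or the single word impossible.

rotate(1, 90), rotate(1, 180)

key: order matters: swapping rotate(1, 90) and rotate(1, 180) lands elsewhere
from: joint angles (θ0=90°, θ1=180°)
1. rotate(1, 90) → joint angles (θ0=90°, θ1=180°)
2. rotate(1, 180) → joint angles (θ0=90°, θ1=0°)
no rival 2-sequence matches.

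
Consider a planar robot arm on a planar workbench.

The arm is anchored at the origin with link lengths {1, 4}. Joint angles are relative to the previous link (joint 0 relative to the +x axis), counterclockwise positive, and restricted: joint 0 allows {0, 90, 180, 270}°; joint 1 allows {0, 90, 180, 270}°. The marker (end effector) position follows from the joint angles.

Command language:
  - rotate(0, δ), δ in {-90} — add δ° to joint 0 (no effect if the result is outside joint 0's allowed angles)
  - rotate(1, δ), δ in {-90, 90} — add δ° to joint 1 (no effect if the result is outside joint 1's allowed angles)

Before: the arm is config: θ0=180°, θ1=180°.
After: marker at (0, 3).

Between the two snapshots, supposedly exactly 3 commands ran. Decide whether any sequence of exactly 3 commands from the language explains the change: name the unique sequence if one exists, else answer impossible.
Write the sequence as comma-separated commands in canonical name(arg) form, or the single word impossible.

begin: config: θ0=180°, θ1=180°
[1] after rotate(0, -90): config: θ0=90°, θ1=180°
[2] after rotate(0, -90): config: θ0=0°, θ1=180°
[3] after rotate(0, -90): config: θ0=270°, θ1=180°
no other 3-command option fits: unique.

rotate(0, -90), rotate(0, -90), rotate(0, -90)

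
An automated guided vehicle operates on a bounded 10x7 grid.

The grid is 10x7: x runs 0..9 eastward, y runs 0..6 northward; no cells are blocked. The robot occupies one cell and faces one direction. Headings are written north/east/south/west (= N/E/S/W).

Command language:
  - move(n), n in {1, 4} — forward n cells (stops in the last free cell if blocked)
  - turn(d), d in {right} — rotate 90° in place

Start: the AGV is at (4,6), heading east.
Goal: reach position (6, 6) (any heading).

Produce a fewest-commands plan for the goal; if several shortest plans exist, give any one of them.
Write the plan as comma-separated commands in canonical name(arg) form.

begin: at (4,6), heading east
[1] after move(1): at (5,6), heading east
[2] after move(1): at (6,6), heading east
nothing shorter than 2 reaches the goal.

move(1), move(1)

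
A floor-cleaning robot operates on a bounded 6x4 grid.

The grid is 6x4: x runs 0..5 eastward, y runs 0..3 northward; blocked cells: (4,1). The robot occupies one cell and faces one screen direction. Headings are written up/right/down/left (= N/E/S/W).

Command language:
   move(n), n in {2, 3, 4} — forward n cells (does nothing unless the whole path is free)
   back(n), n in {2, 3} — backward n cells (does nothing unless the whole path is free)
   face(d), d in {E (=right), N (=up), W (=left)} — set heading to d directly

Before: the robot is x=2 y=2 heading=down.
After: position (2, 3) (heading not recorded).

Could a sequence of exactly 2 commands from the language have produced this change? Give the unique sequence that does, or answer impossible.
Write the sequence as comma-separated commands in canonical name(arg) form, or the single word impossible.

move(2), back(3)

key: order matters: swapping move(2) and back(3) lands elsewhere
begin: x=2 y=2 heading=down
t=1 move(2) ⇒ x=2 y=0 heading=down
t=2 back(3) ⇒ x=2 y=3 heading=down
no other 2-command option fits: unique.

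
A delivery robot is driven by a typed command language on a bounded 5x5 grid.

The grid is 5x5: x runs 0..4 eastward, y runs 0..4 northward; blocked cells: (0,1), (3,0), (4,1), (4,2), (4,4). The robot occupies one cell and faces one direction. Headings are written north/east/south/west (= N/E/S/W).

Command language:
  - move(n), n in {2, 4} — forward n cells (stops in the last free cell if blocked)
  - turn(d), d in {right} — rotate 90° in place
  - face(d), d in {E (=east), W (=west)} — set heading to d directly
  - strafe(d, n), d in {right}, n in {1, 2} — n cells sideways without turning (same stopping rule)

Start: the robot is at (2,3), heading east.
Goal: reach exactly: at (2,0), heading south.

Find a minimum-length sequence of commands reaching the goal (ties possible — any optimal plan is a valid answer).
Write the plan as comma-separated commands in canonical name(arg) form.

turn(right), move(4)

from: at (2,3), heading east
step 1 (turn(right)): at (2,3), heading south
step 2 (move(4)): at (2,0), heading south
shorter routes all fall short; 2 is best.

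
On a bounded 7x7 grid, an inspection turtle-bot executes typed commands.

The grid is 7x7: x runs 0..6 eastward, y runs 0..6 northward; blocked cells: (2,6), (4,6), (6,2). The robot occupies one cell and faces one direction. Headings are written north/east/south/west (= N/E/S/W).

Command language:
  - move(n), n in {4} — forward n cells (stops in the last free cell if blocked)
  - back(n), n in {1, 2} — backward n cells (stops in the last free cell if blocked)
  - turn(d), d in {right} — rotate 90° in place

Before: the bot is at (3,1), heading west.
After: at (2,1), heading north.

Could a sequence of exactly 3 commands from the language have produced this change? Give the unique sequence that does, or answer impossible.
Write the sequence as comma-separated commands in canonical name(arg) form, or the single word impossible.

move(4), back(2), turn(right)

key: position moved to (2,1) AND the heading swung to N — translation plus rotation needed
initial: at (3,1), heading west
1. move(4) → at (0,1), heading west
2. back(2) → at (2,1), heading west
3. turn(right) → at (2,1), heading north
no other 3-command option fits: unique.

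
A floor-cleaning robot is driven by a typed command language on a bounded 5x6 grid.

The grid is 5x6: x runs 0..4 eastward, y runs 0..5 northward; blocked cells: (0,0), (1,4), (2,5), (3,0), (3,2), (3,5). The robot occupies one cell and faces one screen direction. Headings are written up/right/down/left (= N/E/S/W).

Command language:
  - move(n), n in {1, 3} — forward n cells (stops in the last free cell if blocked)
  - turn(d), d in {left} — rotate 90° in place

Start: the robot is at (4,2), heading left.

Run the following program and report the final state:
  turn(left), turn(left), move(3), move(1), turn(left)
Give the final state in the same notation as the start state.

start: at (4,2), heading left
1. turn(left) → at (4,2), heading down
2. turn(left) → at (4,2), heading right
3. move(3) → at (4,2), heading right
4. move(1) → at (4,2), heading right
5. turn(left) → at (4,2), heading up

at (4,2), heading up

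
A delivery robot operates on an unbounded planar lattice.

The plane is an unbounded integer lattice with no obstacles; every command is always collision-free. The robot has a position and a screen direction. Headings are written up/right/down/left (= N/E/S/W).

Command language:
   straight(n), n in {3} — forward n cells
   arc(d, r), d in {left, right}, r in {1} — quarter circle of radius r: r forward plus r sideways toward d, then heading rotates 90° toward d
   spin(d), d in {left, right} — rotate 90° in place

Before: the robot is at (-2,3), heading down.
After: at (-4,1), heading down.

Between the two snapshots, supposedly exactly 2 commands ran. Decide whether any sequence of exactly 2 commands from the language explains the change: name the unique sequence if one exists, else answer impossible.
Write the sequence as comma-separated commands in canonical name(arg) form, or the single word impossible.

key: heading stays S — rotations cancel among the 2 commands
initial: at (-2,3), heading down
t=1 arc(right, 1) ⇒ at (-3,2), heading left
t=2 arc(left, 1) ⇒ at (-4,1), heading down
no other 2-command option fits: unique.

arc(right, 1), arc(left, 1)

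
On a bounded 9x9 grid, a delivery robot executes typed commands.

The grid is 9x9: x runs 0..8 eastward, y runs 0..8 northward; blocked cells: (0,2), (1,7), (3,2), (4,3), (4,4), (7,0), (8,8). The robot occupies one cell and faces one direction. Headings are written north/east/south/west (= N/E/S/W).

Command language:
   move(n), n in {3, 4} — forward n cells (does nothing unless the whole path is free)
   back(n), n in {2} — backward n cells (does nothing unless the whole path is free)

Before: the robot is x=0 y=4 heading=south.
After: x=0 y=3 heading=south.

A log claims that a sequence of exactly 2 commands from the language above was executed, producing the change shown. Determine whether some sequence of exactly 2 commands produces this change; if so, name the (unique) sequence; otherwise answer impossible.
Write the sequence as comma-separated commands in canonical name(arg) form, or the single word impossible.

back(2), move(3)

key: order matters: swapping back(2) and move(3) lands elsewhere
t0: x=0 y=4 heading=south
1. back(2) → x=0 y=6 heading=south
2. move(3) → x=0 y=3 heading=south
all 9 alternatives checked — unique.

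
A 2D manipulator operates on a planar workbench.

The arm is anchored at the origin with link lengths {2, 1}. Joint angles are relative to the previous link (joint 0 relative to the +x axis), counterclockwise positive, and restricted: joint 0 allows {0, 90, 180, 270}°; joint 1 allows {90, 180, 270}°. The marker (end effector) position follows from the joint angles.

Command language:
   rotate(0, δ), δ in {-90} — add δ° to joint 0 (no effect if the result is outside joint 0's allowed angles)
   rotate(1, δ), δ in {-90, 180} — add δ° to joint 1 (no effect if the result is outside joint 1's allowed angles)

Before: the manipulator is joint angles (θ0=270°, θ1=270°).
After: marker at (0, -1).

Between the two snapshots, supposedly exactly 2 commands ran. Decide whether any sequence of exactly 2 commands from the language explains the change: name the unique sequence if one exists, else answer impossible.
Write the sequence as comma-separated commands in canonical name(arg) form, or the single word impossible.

rotate(1, -90), rotate(1, 180)

key: order matters: swapping rotate(1, -90) and rotate(1, 180) lands elsewhere
begin: joint angles (θ0=270°, θ1=270°)
step 1 (rotate(1, -90)): joint angles (θ0=270°, θ1=180°)
step 2 (rotate(1, 180)): joint angles (θ0=270°, θ1=180°)
no other 2-command option fits: unique.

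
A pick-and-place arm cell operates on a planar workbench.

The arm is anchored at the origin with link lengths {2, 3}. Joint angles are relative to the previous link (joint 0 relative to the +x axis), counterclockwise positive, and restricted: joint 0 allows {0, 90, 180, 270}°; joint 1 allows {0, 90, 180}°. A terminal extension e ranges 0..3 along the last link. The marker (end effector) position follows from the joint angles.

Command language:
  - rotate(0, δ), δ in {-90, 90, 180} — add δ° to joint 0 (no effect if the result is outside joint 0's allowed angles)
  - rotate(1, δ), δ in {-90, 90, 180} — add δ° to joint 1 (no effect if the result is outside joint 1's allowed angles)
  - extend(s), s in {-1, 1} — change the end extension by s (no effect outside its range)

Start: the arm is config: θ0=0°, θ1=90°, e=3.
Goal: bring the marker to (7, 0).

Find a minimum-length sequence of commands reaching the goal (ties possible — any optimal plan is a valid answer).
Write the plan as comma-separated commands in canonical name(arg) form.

extend(-1), rotate(1, -90)

from: config: θ0=0°, θ1=90°, e=3
1. extend(-1) → config: θ0=0°, θ1=90°, e=2
2. rotate(1, -90) → config: θ0=0°, θ1=0°, e=2
minimal: 2 command(s), checked below 2.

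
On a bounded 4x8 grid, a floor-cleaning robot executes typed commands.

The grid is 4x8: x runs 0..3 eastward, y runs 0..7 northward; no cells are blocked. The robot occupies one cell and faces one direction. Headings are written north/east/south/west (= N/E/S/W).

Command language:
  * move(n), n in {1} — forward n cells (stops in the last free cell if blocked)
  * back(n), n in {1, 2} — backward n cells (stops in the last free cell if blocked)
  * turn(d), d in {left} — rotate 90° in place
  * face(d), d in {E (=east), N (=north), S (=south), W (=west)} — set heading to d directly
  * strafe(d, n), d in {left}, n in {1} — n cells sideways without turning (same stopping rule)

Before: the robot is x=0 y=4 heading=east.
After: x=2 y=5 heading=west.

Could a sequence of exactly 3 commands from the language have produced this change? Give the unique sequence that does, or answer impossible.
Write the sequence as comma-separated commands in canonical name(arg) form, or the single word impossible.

key: position moved to (2,5) AND the heading swung to W — translation plus rotation needed
start: x=0 y=4 heading=east
step 1 (strafe(left, 1)): x=0 y=5 heading=east
step 2 (face(W)): x=0 y=5 heading=west
step 3 (back(2)): x=2 y=5 heading=west
all 729 alternatives checked — unique.

strafe(left, 1), face(W), back(2)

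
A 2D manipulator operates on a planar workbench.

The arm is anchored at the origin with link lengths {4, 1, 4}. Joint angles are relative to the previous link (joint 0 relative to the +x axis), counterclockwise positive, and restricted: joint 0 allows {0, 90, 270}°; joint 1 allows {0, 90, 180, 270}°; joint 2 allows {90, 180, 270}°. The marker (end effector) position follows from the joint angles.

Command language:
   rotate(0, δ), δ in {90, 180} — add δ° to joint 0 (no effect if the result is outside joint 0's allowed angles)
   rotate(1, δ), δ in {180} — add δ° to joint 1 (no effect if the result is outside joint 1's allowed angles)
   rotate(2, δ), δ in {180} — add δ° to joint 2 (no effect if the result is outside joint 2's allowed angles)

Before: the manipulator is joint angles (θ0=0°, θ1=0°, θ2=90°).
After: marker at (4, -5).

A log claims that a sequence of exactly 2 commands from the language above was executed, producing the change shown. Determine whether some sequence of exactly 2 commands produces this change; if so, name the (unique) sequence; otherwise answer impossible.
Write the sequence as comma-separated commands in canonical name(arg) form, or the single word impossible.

key: order matters: swapping rotate(0, 90) and rotate(0, 180) lands elsewhere
from: joint angles (θ0=0°, θ1=0°, θ2=90°)
[1] after rotate(0, 90): joint angles (θ0=90°, θ1=0°, θ2=90°)
[2] after rotate(0, 180): joint angles (θ0=270°, θ1=0°, θ2=90°)
no other 2-command option fits: unique.

rotate(0, 90), rotate(0, 180)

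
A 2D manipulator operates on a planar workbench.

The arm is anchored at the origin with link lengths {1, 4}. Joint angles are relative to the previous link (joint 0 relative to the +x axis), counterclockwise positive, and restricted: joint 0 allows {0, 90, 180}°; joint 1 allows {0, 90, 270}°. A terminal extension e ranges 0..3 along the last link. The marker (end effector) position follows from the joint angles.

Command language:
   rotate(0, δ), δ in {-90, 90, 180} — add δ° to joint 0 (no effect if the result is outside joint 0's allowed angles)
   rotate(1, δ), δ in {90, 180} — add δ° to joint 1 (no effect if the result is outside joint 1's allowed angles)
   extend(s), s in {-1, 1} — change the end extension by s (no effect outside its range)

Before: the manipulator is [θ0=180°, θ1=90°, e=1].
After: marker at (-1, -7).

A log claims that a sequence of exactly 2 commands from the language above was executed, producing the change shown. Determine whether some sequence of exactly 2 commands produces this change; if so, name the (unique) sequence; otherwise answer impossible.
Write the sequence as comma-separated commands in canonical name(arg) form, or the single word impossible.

extend(1), extend(1)

initial: [θ0=180°, θ1=90°, e=1]
step 1 (extend(1)): [θ0=180°, θ1=90°, e=2]
step 2 (extend(1)): [θ0=180°, θ1=90°, e=3]
no rival 2-sequence matches.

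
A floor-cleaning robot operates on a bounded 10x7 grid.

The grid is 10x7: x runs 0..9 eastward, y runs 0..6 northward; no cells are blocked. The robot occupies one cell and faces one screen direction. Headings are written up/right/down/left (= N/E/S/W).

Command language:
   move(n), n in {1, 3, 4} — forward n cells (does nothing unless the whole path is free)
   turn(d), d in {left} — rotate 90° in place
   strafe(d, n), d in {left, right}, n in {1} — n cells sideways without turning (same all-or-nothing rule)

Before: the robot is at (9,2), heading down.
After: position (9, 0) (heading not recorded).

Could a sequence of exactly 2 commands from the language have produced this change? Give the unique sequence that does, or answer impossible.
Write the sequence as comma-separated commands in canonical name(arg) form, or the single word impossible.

from: at (9,2), heading down
[1] after move(1): at (9,1), heading down
[2] after move(1): at (9,0), heading down
all 36 alternatives checked — unique.

move(1), move(1)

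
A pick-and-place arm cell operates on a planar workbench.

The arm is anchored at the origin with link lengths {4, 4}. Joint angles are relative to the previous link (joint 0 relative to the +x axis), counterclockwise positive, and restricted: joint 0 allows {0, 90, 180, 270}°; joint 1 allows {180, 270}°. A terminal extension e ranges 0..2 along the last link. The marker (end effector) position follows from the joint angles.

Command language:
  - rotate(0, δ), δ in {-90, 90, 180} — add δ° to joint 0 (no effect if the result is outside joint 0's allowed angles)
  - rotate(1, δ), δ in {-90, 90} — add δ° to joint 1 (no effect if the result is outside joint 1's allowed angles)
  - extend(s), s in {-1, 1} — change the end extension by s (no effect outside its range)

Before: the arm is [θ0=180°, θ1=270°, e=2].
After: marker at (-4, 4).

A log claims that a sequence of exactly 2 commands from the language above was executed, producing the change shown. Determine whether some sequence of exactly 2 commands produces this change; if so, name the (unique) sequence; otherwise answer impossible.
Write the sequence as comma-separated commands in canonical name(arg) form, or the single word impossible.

begin: [θ0=180°, θ1=270°, e=2]
[1] after extend(-1): [θ0=180°, θ1=270°, e=1]
[2] after extend(-1): [θ0=180°, θ1=270°, e=0]
no rival 2-sequence matches.

extend(-1), extend(-1)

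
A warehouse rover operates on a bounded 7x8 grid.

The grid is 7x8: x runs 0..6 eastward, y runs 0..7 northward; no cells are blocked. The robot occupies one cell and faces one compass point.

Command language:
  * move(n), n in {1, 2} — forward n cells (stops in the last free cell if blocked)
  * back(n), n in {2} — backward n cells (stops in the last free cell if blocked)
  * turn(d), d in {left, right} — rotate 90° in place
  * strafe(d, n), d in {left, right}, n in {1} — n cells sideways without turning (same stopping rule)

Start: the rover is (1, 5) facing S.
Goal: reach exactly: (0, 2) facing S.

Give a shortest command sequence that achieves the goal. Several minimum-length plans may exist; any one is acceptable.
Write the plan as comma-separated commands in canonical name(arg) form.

move(1), strafe(right, 1), move(2)

initial: (1, 5) facing S
step 1 (move(1)): (1, 4) facing S
step 2 (strafe(right, 1)): (0, 4) facing S
step 3 (move(2)): (0, 2) facing S
shorter routes all fall short; 3 is best.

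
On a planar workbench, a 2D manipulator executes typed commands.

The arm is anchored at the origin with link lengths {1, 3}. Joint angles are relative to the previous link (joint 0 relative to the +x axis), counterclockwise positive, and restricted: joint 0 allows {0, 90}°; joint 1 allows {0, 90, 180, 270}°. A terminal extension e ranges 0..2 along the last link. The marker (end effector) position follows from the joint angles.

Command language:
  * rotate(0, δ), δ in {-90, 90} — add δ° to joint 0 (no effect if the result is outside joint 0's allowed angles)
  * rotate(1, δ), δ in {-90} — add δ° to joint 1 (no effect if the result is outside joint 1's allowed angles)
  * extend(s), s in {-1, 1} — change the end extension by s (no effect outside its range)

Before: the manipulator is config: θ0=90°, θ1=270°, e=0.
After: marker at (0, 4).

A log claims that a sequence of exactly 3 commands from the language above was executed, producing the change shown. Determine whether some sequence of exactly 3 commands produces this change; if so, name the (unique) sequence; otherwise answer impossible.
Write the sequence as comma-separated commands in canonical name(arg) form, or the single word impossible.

rotate(1, -90), rotate(1, -90), rotate(1, -90)

from: config: θ0=90°, θ1=270°, e=0
step 1 (rotate(1, -90)): config: θ0=90°, θ1=180°, e=0
step 2 (rotate(1, -90)): config: θ0=90°, θ1=90°, e=0
step 3 (rotate(1, -90)): config: θ0=90°, θ1=0°, e=0
all 125 alternatives checked — unique.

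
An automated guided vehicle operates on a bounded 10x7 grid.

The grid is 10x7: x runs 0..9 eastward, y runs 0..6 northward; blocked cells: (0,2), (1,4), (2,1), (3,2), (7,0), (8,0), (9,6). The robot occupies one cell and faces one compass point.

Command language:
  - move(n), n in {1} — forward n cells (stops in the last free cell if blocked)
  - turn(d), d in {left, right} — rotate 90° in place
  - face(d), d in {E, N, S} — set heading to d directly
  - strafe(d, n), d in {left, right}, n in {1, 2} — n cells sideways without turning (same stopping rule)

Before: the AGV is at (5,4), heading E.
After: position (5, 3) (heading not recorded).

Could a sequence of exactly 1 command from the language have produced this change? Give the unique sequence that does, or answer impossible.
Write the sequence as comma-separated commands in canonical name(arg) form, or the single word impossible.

start: at (5,4), heading E
[1] after strafe(right, 1): at (5,3), heading E
no other 1-command option fits: unique.

strafe(right, 1)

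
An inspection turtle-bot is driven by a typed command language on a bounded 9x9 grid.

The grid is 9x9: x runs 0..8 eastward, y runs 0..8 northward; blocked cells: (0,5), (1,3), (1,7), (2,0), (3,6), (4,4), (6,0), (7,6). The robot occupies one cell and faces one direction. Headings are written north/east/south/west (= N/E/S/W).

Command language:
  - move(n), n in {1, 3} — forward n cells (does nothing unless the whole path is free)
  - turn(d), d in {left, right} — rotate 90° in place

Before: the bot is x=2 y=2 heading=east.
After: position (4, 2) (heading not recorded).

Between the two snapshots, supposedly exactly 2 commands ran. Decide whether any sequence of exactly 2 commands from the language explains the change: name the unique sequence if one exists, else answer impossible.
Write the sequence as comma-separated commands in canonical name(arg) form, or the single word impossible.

t0: x=2 y=2 heading=east
t=1 move(1) ⇒ x=3 y=2 heading=east
t=2 move(1) ⇒ x=4 y=2 heading=east
uniquely the one of 16 2-step routes that fits.

move(1), move(1)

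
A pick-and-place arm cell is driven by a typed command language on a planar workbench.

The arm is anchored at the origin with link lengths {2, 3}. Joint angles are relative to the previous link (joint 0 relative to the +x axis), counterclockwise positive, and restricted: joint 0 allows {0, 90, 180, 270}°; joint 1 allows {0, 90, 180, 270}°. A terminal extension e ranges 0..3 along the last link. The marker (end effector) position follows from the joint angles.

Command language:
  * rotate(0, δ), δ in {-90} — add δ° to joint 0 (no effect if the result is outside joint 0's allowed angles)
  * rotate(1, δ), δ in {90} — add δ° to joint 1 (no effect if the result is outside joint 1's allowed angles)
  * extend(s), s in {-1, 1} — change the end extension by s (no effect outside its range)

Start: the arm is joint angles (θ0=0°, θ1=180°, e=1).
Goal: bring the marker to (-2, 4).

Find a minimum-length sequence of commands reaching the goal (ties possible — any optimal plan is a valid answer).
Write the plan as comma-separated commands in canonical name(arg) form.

rotate(1, 90), rotate(0, -90), rotate(0, -90)

from: joint angles (θ0=0°, θ1=180°, e=1)
t=1 rotate(1, 90) ⇒ joint angles (θ0=0°, θ1=270°, e=1)
t=2 rotate(0, -90) ⇒ joint angles (θ0=270°, θ1=270°, e=1)
t=3 rotate(0, -90) ⇒ joint angles (θ0=180°, θ1=270°, e=1)
no 2-step plan works, so 3 is optimal.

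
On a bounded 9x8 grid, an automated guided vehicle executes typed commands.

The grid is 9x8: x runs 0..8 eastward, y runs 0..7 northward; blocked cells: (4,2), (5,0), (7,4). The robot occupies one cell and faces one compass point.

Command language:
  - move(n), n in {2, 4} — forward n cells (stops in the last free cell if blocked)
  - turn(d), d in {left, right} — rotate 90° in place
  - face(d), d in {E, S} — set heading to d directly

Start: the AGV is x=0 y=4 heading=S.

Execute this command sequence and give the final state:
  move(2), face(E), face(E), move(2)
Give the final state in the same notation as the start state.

from: x=0 y=4 heading=S
1. move(2) → x=0 y=2 heading=S
2. face(E) → x=0 y=2 heading=E
3. face(E) → x=0 y=2 heading=E
4. move(2) → x=2 y=2 heading=E

x=2 y=2 heading=E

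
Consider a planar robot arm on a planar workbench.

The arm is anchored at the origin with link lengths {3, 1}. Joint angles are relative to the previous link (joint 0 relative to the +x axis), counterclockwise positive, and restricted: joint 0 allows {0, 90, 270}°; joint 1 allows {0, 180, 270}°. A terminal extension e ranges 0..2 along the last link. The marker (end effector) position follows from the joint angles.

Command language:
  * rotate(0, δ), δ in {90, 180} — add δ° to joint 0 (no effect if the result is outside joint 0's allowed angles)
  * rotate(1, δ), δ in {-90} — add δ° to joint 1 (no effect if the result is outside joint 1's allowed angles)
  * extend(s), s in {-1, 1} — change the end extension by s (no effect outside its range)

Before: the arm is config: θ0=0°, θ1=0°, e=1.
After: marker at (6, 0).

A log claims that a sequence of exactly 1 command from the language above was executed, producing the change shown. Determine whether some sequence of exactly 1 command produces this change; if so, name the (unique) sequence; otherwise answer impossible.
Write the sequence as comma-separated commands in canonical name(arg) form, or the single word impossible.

start: config: θ0=0°, θ1=0°, e=1
t=1 extend(1) ⇒ config: θ0=0°, θ1=0°, e=2
no rival 1-sequence matches.

extend(1)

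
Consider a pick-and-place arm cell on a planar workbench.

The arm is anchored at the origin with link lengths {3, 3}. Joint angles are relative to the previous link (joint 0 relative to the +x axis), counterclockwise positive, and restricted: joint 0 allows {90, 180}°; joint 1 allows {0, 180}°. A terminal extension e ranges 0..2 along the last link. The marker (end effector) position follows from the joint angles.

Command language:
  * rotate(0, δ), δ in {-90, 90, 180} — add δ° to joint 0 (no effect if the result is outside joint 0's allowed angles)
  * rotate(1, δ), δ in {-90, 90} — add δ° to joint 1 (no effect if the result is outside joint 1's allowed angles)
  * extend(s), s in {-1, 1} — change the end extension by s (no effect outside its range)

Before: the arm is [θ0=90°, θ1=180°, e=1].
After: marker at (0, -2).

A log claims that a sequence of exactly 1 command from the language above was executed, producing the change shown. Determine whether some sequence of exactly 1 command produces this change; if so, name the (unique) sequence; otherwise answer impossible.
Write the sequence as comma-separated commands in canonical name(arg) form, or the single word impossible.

begin: [θ0=90°, θ1=180°, e=1]
t=1 extend(1) ⇒ [θ0=90°, θ1=180°, e=2]
all 7 alternatives checked — unique.

extend(1)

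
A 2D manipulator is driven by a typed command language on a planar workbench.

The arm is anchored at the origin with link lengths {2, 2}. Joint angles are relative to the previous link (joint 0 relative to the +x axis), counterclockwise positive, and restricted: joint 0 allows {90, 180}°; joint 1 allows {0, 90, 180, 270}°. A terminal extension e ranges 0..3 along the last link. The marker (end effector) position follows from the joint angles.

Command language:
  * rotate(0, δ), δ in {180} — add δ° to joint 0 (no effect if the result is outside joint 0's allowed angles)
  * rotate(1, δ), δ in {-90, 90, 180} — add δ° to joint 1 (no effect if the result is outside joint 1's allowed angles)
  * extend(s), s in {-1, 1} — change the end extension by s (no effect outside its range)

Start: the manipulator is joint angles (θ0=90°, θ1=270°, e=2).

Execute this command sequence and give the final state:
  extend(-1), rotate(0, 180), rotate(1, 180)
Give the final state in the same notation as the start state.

begin: joint angles (θ0=90°, θ1=270°, e=2)
1. extend(-1) → joint angles (θ0=90°, θ1=270°, e=1)
2. rotate(0, 180) → joint angles (θ0=90°, θ1=270°, e=1)
3. rotate(1, 180) → joint angles (θ0=90°, θ1=90°, e=1)

joint angles (θ0=90°, θ1=90°, e=1)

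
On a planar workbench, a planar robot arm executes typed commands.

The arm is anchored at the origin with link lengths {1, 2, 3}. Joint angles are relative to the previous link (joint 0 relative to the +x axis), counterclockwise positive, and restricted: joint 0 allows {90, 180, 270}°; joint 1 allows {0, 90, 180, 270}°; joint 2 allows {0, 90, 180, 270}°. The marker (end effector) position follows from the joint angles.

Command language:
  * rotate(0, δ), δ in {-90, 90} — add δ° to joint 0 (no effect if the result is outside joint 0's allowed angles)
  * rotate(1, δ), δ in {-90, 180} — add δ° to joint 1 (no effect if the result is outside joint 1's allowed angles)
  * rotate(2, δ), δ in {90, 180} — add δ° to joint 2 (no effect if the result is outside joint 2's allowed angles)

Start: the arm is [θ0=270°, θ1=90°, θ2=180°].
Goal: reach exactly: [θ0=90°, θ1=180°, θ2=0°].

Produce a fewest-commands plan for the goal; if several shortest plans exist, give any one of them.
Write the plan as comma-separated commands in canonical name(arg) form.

from: [θ0=270°, θ1=90°, θ2=180°]
1. rotate(0, -90) → [θ0=180°, θ1=90°, θ2=180°]
2. rotate(0, -90) → [θ0=90°, θ1=90°, θ2=180°]
3. rotate(1, 180) → [θ0=90°, θ1=270°, θ2=180°]
4. rotate(2, 180) → [θ0=90°, θ1=270°, θ2=0°]
5. rotate(1, -90) → [θ0=90°, θ1=180°, θ2=0°]
nothing shorter than 5 reaches the goal.

rotate(0, -90), rotate(0, -90), rotate(1, 180), rotate(2, 180), rotate(1, -90)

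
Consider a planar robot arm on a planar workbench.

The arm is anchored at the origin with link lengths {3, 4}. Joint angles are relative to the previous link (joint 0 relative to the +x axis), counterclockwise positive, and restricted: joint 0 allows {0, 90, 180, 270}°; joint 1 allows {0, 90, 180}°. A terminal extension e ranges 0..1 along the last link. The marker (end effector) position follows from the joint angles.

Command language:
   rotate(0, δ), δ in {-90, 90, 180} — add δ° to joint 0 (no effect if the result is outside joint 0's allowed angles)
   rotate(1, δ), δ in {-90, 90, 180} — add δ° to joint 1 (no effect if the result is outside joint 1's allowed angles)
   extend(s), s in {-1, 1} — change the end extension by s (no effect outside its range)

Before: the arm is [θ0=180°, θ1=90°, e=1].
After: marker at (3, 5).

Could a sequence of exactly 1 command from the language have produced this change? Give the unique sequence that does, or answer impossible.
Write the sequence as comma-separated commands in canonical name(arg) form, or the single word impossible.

rotate(0, 180)

begin: [θ0=180°, θ1=90°, e=1]
[1] after rotate(0, 180): [θ0=0°, θ1=90°, e=1]
no rival 1-sequence matches.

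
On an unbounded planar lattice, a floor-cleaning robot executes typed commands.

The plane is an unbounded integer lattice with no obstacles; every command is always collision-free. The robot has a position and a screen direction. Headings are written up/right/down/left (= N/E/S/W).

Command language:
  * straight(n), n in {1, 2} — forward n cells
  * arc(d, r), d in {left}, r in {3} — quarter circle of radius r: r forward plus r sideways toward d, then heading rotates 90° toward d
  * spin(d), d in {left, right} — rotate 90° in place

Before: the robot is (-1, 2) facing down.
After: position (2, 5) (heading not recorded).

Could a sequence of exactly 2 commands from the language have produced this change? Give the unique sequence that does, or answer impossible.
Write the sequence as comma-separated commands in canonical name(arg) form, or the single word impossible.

spin(left), arc(left, 3)

key: order matters: swapping spin(left) and arc(left, 3) lands elsewhere
t0: (-1, 2) facing down
[1] after spin(left): (-1, 2) facing right
[2] after arc(left, 3): (2, 5) facing up
all 25 alternatives checked — unique.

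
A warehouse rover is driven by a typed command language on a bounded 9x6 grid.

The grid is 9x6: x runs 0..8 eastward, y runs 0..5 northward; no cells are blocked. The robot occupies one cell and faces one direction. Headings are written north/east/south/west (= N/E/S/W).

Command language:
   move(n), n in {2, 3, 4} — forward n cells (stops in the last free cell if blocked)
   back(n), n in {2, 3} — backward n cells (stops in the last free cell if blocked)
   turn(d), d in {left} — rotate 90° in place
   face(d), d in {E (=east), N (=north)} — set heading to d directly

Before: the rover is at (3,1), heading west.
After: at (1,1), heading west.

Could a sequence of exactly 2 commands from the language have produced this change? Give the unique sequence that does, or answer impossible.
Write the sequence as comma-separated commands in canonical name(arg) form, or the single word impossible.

back(2), move(4)

key: still facing W at the end — nothing in the sequence rotates
from: at (3,1), heading west
[1] after back(2): at (5,1), heading west
[2] after move(4): at (1,1), heading west
all 64 alternatives checked — unique.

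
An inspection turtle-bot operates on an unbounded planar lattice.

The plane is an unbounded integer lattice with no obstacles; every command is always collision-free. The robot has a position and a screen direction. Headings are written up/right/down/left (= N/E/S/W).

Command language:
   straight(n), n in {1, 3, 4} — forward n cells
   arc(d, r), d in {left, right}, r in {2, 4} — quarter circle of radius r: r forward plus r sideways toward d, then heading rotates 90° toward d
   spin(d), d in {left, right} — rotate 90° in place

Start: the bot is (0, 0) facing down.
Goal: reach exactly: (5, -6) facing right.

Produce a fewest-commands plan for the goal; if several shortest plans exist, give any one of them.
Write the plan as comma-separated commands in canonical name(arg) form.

t0: (0, 0) facing down
1. straight(4) → (0, -4) facing down
2. arc(left, 2) → (2, -6) facing right
3. straight(3) → (5, -6) facing right
shorter routes all fall short; 3 is best.

straight(4), arc(left, 2), straight(3)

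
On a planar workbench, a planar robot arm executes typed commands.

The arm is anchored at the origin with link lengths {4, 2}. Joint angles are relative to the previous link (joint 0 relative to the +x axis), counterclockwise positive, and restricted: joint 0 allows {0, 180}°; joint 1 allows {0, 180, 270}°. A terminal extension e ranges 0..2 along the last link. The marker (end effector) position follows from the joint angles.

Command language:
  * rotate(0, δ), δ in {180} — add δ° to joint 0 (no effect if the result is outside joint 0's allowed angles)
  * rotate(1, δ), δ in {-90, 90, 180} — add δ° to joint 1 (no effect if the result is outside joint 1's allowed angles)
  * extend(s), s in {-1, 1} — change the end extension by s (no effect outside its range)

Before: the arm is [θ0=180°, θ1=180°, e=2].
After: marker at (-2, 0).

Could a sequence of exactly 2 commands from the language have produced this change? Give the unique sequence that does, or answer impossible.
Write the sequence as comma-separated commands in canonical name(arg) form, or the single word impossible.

extend(-1), extend(-1)

t0: [θ0=180°, θ1=180°, e=2]
1. extend(-1) → [θ0=180°, θ1=180°, e=1]
2. extend(-1) → [θ0=180°, θ1=180°, e=0]
uniquely the one of 36 2-step routes that fits.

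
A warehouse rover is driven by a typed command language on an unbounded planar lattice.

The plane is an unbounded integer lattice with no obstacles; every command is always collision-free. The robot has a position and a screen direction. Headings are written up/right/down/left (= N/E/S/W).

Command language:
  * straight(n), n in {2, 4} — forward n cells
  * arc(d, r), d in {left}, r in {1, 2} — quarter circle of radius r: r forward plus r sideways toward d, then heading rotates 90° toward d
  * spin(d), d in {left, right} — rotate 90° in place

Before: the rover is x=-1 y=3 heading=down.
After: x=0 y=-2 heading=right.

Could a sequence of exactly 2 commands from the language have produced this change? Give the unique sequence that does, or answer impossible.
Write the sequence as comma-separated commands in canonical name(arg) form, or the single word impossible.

key: position moved to (0,-2) AND the heading swung to E — translation plus rotation needed
from: x=-1 y=3 heading=down
[1] after straight(4): x=-1 y=-1 heading=down
[2] after arc(left, 1): x=0 y=-2 heading=right
all 36 alternatives checked — unique.

straight(4), arc(left, 1)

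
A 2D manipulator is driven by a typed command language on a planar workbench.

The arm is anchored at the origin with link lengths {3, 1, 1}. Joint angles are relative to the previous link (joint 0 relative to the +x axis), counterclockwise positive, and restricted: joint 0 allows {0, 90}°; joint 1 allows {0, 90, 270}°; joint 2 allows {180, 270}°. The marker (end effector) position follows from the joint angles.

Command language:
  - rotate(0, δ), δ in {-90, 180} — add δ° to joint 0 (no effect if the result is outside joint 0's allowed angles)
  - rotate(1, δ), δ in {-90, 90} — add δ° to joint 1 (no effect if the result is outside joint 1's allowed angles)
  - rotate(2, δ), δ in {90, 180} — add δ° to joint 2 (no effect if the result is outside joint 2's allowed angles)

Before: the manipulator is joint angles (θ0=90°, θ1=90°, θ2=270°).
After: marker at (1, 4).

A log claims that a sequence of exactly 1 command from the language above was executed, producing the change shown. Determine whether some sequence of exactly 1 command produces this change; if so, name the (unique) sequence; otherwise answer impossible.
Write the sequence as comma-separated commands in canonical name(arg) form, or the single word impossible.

rotate(1, -90)

from: joint angles (θ0=90°, θ1=90°, θ2=270°)
step 1 (rotate(1, -90)): joint angles (θ0=90°, θ1=0°, θ2=270°)
uniquely the one of 6 1-step routes that fits.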